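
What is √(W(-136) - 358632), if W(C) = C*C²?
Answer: 2*I*√718522 ≈ 1695.3*I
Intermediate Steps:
W(C) = C³
√(W(-136) - 358632) = √((-136)³ - 358632) = √(-2515456 - 358632) = √(-2874088) = 2*I*√718522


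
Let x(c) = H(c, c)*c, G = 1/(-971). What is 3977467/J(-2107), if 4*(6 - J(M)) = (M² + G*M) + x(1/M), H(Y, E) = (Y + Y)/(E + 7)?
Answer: -240023340234308904/66975171513243047 ≈ -3.5838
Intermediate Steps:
G = -1/971 ≈ -0.0010299
H(Y, E) = 2*Y/(7 + E) (H(Y, E) = (2*Y)/(7 + E) = 2*Y/(7 + E))
x(c) = 2*c²/(7 + c) (x(c) = (2*c/(7 + c))*c = 2*c²/(7 + c))
J(M) = 6 - M²/4 + M/3884 - 1/(2*M²*(7 + 1/M)) (J(M) = 6 - ((M² - M/971) + 2*(1/M)²/(7 + 1/M))/4 = 6 - ((M² - M/971) + 2/(M²*(7 + 1/M)))/4 = 6 - (M² - M/971 + 2/(M²*(7 + 1/M)))/4 = 6 + (-M²/4 + M/3884 - 1/(2*M²*(7 + 1/M))) = 6 - M²/4 + M/3884 - 1/(2*M²*(7 + 1/M)))
3977467/J(-2107) = 3977467/(((1/3884)*(-1942 - 2107*(1 + 7*(-2107))*(23304 - 2107 - 971*(-2107)²))/(-2107*(1 + 7*(-2107))))) = 3977467/(((1/3884)*(-1/2107)*(-1942 - 2107*(1 - 14749)*(23304 - 2107 - 971*4439449))/(1 - 14749))) = 3977467/(((1/3884)*(-1/2107)*(-1942 - 2107*(-14748)*(23304 - 2107 - 4310704979))/(-14748))) = 3977467/(((1/3884)*(-1/2107)*(-1/14748)*(-1942 - 2107*(-14748)*(-4310683782)))) = 3977467/(((1/3884)*(-1/2107)*(-1/14748)*(-1942 - 133950343026484152))) = 3977467/(((1/3884)*(-1/2107)*(-1/14748)*(-133950343026486094))) = 3977467/(-66975171513243047/60345777912) = 3977467*(-60345777912/66975171513243047) = -240023340234308904/66975171513243047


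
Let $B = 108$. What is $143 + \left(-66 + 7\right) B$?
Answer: $-6229$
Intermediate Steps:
$143 + \left(-66 + 7\right) B = 143 + \left(-66 + 7\right) 108 = 143 - 6372 = -6229$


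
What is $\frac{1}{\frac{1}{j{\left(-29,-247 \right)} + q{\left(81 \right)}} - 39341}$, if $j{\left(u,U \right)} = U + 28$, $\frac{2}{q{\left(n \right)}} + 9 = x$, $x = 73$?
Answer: $- \frac{7007}{275662419} \approx -2.5419 \cdot 10^{-5}$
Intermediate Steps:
$q{\left(n \right)} = \frac{1}{32}$ ($q{\left(n \right)} = \frac{2}{-9 + 73} = \frac{2}{64} = 2 \cdot \frac{1}{64} = \frac{1}{32}$)
$j{\left(u,U \right)} = 28 + U$
$\frac{1}{\frac{1}{j{\left(-29,-247 \right)} + q{\left(81 \right)}} - 39341} = \frac{1}{\frac{1}{\left(28 - 247\right) + \frac{1}{32}} - 39341} = \frac{1}{\frac{1}{-219 + \frac{1}{32}} - 39341} = \frac{1}{\frac{1}{- \frac{7007}{32}} - 39341} = \frac{1}{- \frac{32}{7007} - 39341} = \frac{1}{- \frac{275662419}{7007}} = - \frac{7007}{275662419}$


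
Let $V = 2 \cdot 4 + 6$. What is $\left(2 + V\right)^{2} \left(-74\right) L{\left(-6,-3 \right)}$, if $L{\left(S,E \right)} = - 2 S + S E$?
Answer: $-568320$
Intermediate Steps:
$L{\left(S,E \right)} = - 2 S + E S$
$V = 14$ ($V = 8 + 6 = 14$)
$\left(2 + V\right)^{2} \left(-74\right) L{\left(-6,-3 \right)} = \left(2 + 14\right)^{2} \left(-74\right) \left(- 6 \left(-2 - 3\right)\right) = 16^{2} \left(-74\right) \left(\left(-6\right) \left(-5\right)\right) = 256 \left(-74\right) 30 = \left(-18944\right) 30 = -568320$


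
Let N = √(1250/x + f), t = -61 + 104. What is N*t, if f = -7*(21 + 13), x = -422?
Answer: 43*I*√10727873/211 ≈ 667.49*I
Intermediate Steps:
t = 43
f = -238 (f = -7*34 = -238)
N = I*√10727873/211 (N = √(1250/(-422) - 238) = √(1250*(-1/422) - 238) = √(-625/211 - 238) = √(-50843/211) = I*√10727873/211 ≈ 15.523*I)
N*t = (I*√10727873/211)*43 = 43*I*√10727873/211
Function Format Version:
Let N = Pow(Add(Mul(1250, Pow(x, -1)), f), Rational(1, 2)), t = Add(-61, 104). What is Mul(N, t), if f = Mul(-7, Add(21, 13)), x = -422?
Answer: Mul(Rational(43, 211), I, Pow(10727873, Rational(1, 2))) ≈ Mul(667.49, I)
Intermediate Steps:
t = 43
f = -238 (f = Mul(-7, 34) = -238)
N = Mul(Rational(1, 211), I, Pow(10727873, Rational(1, 2))) (N = Pow(Add(Mul(1250, Pow(-422, -1)), -238), Rational(1, 2)) = Pow(Add(Mul(1250, Rational(-1, 422)), -238), Rational(1, 2)) = Pow(Add(Rational(-625, 211), -238), Rational(1, 2)) = Pow(Rational(-50843, 211), Rational(1, 2)) = Mul(Rational(1, 211), I, Pow(10727873, Rational(1, 2))) ≈ Mul(15.523, I))
Mul(N, t) = Mul(Mul(Rational(1, 211), I, Pow(10727873, Rational(1, 2))), 43) = Mul(Rational(43, 211), I, Pow(10727873, Rational(1, 2)))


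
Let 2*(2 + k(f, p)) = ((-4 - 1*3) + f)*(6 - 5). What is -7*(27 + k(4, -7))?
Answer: -329/2 ≈ -164.50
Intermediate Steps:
k(f, p) = -11/2 + f/2 (k(f, p) = -2 + (((-4 - 1*3) + f)*(6 - 5))/2 = -2 + (((-4 - 3) + f)*1)/2 = -2 + ((-7 + f)*1)/2 = -2 + (-7 + f)/2 = -2 + (-7/2 + f/2) = -11/2 + f/2)
-7*(27 + k(4, -7)) = -7*(27 + (-11/2 + (½)*4)) = -7*(27 + (-11/2 + 2)) = -7*(27 - 7/2) = -7*47/2 = -329/2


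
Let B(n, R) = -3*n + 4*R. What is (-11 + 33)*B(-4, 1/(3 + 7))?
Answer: 1364/5 ≈ 272.80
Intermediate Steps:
(-11 + 33)*B(-4, 1/(3 + 7)) = (-11 + 33)*(-3*(-4) + 4/(3 + 7)) = 22*(12 + 4/10) = 22*(12 + 4*(⅒)) = 22*(12 + ⅖) = 22*(62/5) = 1364/5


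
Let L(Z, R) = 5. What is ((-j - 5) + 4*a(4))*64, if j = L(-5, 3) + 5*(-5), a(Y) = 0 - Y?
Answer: -64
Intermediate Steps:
a(Y) = -Y
j = -20 (j = 5 + 5*(-5) = 5 - 25 = -20)
((-j - 5) + 4*a(4))*64 = ((-1*(-20) - 5) + 4*(-1*4))*64 = ((20 - 5) + 4*(-4))*64 = (15 - 16)*64 = -1*64 = -64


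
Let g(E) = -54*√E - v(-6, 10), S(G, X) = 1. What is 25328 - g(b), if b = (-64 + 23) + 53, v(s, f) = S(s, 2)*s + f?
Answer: 25332 + 108*√3 ≈ 25519.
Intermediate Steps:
v(s, f) = f + s (v(s, f) = 1*s + f = s + f = f + s)
b = 12 (b = -41 + 53 = 12)
g(E) = -4 - 54*√E (g(E) = -54*√E - (10 - 6) = -54*√E - 1*4 = -54*√E - 4 = -4 - 54*√E)
25328 - g(b) = 25328 - (-4 - 108*√3) = 25328 + (4 + 108*√3) = 25332 + 108*√3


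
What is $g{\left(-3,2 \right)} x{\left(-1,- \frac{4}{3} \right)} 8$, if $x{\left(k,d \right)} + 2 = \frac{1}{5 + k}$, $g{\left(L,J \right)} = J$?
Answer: $-28$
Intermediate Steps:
$x{\left(k,d \right)} = -2 + \frac{1}{5 + k}$
$g{\left(-3,2 \right)} x{\left(-1,- \frac{4}{3} \right)} 8 = 2 \frac{-9 - -2}{5 - 1} \cdot 8 = 2 \frac{-9 + 2}{4} \cdot 8 = 2 \cdot \frac{1}{4} \left(-7\right) 8 = 2 \left(- \frac{7}{4}\right) 8 = \left(- \frac{7}{2}\right) 8 = -28$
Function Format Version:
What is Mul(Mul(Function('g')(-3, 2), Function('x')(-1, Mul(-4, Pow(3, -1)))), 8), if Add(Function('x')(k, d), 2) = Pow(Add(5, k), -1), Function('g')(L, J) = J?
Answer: -28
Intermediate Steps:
Function('x')(k, d) = Add(-2, Pow(Add(5, k), -1))
Mul(Mul(Function('g')(-3, 2), Function('x')(-1, Mul(-4, Pow(3, -1)))), 8) = Mul(Mul(2, Mul(Pow(Add(5, -1), -1), Add(-9, Mul(-2, -1)))), 8) = Mul(Mul(2, Mul(Pow(4, -1), Add(-9, 2))), 8) = Mul(Mul(2, Mul(Rational(1, 4), -7)), 8) = Mul(Mul(2, Rational(-7, 4)), 8) = Mul(Rational(-7, 2), 8) = -28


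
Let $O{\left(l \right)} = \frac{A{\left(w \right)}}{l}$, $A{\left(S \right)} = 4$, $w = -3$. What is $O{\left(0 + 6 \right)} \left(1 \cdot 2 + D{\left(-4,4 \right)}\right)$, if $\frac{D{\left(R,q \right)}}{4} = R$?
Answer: $- \frac{28}{3} \approx -9.3333$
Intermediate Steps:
$D{\left(R,q \right)} = 4 R$
$O{\left(l \right)} = \frac{4}{l}$
$O{\left(0 + 6 \right)} \left(1 \cdot 2 + D{\left(-4,4 \right)}\right) = \frac{4}{0 + 6} \left(1 \cdot 2 + 4 \left(-4\right)\right) = \frac{4}{6} \left(2 - 16\right) = 4 \cdot \frac{1}{6} \left(-14\right) = \frac{2}{3} \left(-14\right) = - \frac{28}{3}$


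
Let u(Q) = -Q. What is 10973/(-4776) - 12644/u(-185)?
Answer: -62417749/883560 ≈ -70.643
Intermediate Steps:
10973/(-4776) - 12644/u(-185) = 10973/(-4776) - 12644/((-1*(-185))) = 10973*(-1/4776) - 12644/185 = -10973/4776 - 12644*1/185 = -10973/4776 - 12644/185 = -62417749/883560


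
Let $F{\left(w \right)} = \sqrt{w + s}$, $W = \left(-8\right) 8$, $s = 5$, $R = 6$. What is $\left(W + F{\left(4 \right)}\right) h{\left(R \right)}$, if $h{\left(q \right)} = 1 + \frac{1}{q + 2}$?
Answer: $- \frac{549}{8} \approx -68.625$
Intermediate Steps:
$W = -64$
$F{\left(w \right)} = \sqrt{5 + w}$ ($F{\left(w \right)} = \sqrt{w + 5} = \sqrt{5 + w}$)
$h{\left(q \right)} = 1 + \frac{1}{2 + q}$
$\left(W + F{\left(4 \right)}\right) h{\left(R \right)} = \left(-64 + \sqrt{5 + 4}\right) \frac{3 + 6}{2 + 6} = \left(-64 + \sqrt{9}\right) \frac{1}{8} \cdot 9 = \left(-64 + 3\right) \frac{1}{8} \cdot 9 = \left(-61\right) \frac{9}{8} = - \frac{549}{8}$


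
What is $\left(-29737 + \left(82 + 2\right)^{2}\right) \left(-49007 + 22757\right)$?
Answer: $595376250$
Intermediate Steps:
$\left(-29737 + \left(82 + 2\right)^{2}\right) \left(-49007 + 22757\right) = \left(-29737 + 84^{2}\right) \left(-26250\right) = \left(-29737 + 7056\right) \left(-26250\right) = \left(-22681\right) \left(-26250\right) = 595376250$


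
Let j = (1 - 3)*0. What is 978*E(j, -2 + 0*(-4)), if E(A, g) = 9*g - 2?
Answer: -19560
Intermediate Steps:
j = 0 (j = -2*0 = 0)
E(A, g) = -2 + 9*g
978*E(j, -2 + 0*(-4)) = 978*(-2 + 9*(-2 + 0*(-4))) = 978*(-2 + 9*(-2 + 0)) = 978*(-2 + 9*(-2)) = 978*(-2 - 18) = 978*(-20) = -19560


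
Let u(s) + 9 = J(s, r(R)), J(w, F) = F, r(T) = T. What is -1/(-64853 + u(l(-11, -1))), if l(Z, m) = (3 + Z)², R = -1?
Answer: 1/64863 ≈ 1.5417e-5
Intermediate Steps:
u(s) = -10 (u(s) = -9 - 1 = -10)
-1/(-64853 + u(l(-11, -1))) = -1/(-64853 - 10) = -1/(-64863) = -1*(-1/64863) = 1/64863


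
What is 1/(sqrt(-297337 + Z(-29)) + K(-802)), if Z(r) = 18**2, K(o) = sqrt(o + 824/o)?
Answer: -401*I/(sqrt(129127614) + 401*sqrt(297013)) ≈ -0.0017442*I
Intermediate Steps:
Z(r) = 324
1/(sqrt(-297337 + Z(-29)) + K(-802)) = 1/(sqrt(-297337 + 324) + sqrt(-802 + 824/(-802))) = 1/(sqrt(-297013) + sqrt(-802 + 824*(-1/802))) = 1/(I*sqrt(297013) + sqrt(-802 - 412/401)) = 1/(I*sqrt(297013) + sqrt(-322014/401)) = 1/(I*sqrt(297013) + I*sqrt(129127614)/401)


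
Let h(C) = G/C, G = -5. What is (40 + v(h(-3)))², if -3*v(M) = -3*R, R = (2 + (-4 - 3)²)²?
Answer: 6974881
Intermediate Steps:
R = 2601 (R = (2 + (-7)²)² = (2 + 49)² = 51² = 2601)
h(C) = -5/C
v(M) = 2601 (v(M) = -(-1)*2601 = -⅓*(-7803) = 2601)
(40 + v(h(-3)))² = (40 + 2601)² = 2641² = 6974881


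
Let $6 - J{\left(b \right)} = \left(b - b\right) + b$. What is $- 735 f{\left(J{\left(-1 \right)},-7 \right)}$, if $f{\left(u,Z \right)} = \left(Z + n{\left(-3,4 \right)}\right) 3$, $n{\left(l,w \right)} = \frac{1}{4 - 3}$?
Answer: $13230$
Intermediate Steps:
$n{\left(l,w \right)} = 1$ ($n{\left(l,w \right)} = 1^{-1} = 1$)
$J{\left(b \right)} = 6 - b$ ($J{\left(b \right)} = 6 - \left(\left(b - b\right) + b\right) = 6 - \left(0 + b\right) = 6 - b$)
$f{\left(u,Z \right)} = 3 + 3 Z$ ($f{\left(u,Z \right)} = \left(Z + 1\right) 3 = \left(1 + Z\right) 3 = 3 + 3 Z$)
$- 735 f{\left(J{\left(-1 \right)},-7 \right)} = - 735 \left(3 + 3 \left(-7\right)\right) = - 735 \left(3 - 21\right) = \left(-735\right) \left(-18\right) = 13230$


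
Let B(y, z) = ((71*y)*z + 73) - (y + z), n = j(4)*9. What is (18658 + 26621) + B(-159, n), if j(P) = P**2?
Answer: -1580249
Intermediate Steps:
n = 144 (n = 4**2*9 = 16*9 = 144)
B(y, z) = 73 - y - z + 71*y*z (B(y, z) = (71*y*z + 73) + (-y - z) = (73 + 71*y*z) + (-y - z) = 73 - y - z + 71*y*z)
(18658 + 26621) + B(-159, n) = (18658 + 26621) + (73 - 1*(-159) - 1*144 + 71*(-159)*144) = 45279 + (73 + 159 - 144 - 1625616) = 45279 - 1625528 = -1580249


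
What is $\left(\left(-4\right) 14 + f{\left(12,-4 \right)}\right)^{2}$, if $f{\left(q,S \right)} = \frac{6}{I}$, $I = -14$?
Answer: $\frac{156025}{49} \approx 3184.2$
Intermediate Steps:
$f{\left(q,S \right)} = - \frac{3}{7}$ ($f{\left(q,S \right)} = \frac{6}{-14} = 6 \left(- \frac{1}{14}\right) = - \frac{3}{7}$)
$\left(\left(-4\right) 14 + f{\left(12,-4 \right)}\right)^{2} = \left(\left(-4\right) 14 - \frac{3}{7}\right)^{2} = \left(-56 - \frac{3}{7}\right)^{2} = \left(- \frac{395}{7}\right)^{2} = \frac{156025}{49}$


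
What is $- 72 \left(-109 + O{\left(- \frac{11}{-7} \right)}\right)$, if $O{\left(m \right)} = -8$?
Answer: $8424$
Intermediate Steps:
$- 72 \left(-109 + O{\left(- \frac{11}{-7} \right)}\right) = - 72 \left(-109 - 8\right) = \left(-72\right) \left(-117\right) = 8424$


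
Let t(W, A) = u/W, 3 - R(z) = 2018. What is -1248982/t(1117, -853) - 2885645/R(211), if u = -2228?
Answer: 281758169847/448942 ≈ 6.2761e+5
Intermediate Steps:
R(z) = -2015 (R(z) = 3 - 1*2018 = 3 - 2018 = -2015)
t(W, A) = -2228/W
-1248982/t(1117, -853) - 2885645/R(211) = -1248982/((-2228/1117)) - 2885645/(-2015) = -1248982/((-2228*1/1117)) - 2885645*(-1/2015) = -1248982/(-2228/1117) + 577129/403 = -1248982*(-1117/2228) + 577129/403 = 697556447/1114 + 577129/403 = 281758169847/448942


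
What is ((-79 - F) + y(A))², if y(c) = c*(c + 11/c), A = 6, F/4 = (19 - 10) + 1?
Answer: 5184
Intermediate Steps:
F = 40 (F = 4*((19 - 10) + 1) = 4*(9 + 1) = 4*10 = 40)
((-79 - F) + y(A))² = ((-79 - 1*40) + (11 + 6²))² = ((-79 - 40) + (11 + 36))² = (-119 + 47)² = (-72)² = 5184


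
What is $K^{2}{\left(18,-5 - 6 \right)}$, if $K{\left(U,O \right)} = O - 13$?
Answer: $576$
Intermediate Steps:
$K{\left(U,O \right)} = -13 + O$
$K^{2}{\left(18,-5 - 6 \right)} = \left(-13 - 11\right)^{2} = \left(-24\right)^{2} = 576$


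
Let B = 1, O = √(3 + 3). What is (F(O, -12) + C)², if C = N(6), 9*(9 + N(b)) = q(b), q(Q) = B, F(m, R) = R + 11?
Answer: 7921/81 ≈ 97.790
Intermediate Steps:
O = √6 ≈ 2.4495
F(m, R) = 11 + R
q(Q) = 1
N(b) = -80/9 (N(b) = -9 + (⅑)*1 = -9 + ⅑ = -80/9)
C = -80/9 ≈ -8.8889
(F(O, -12) + C)² = ((11 - 12) - 80/9)² = (-1 - 80/9)² = (-89/9)² = 7921/81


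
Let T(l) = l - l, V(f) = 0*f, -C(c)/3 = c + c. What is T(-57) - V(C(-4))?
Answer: 0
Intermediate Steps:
C(c) = -6*c (C(c) = -3*(c + c) = -6*c)
V(f) = 0
T(l) = 0
T(-57) - V(C(-4)) = 0 - 1*0 = 0 + 0 = 0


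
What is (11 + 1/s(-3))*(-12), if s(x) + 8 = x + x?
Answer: -918/7 ≈ -131.14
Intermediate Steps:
s(x) = -8 + 2*x (s(x) = -8 + (x + x) = -8 + 2*x)
(11 + 1/s(-3))*(-12) = (11 + 1/(-8 + 2*(-3)))*(-12) = (11 + 1/(-8 - 6))*(-12) = (11 + 1/(-14))*(-12) = (11 - 1/14)*(-12) = (153/14)*(-12) = -918/7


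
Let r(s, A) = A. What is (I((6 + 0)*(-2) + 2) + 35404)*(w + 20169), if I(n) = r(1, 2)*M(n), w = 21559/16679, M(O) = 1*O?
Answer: 11903896249040/16679 ≈ 7.1371e+8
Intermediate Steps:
M(O) = O
w = 21559/16679 (w = 21559*(1/16679) = 21559/16679 ≈ 1.2926)
I(n) = 2*n
(I((6 + 0)*(-2) + 2) + 35404)*(w + 20169) = (2*((6 + 0)*(-2) + 2) + 35404)*(21559/16679 + 20169) = (2*(6*(-2) + 2) + 35404)*(336420310/16679) = (2*(-12 + 2) + 35404)*(336420310/16679) = (2*(-10) + 35404)*(336420310/16679) = (-20 + 35404)*(336420310/16679) = 35384*(336420310/16679) = 11903896249040/16679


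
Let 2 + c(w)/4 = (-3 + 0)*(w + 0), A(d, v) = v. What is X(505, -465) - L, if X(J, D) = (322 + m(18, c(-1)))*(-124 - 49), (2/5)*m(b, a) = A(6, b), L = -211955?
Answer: 148464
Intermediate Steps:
c(w) = -8 - 12*w (c(w) = -8 + 4*((-3 + 0)*(w + 0)) = -8 + 4*(-3*w) = -8 - 12*w)
m(b, a) = 5*b/2
X(J, D) = -63491 (X(J, D) = (322 + (5/2)*18)*(-124 - 49) = (322 + 45)*(-173) = 367*(-173) = -63491)
X(505, -465) - L = -63491 - 1*(-211955) = -63491 + 211955 = 148464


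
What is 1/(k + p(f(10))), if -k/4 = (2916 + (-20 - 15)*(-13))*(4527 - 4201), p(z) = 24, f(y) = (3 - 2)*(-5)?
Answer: -1/4395760 ≈ -2.2749e-7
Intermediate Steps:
f(y) = -5 (f(y) = 1*(-5) = -5)
k = -4395784 (k = -4*(2916 + (-20 - 15)*(-13))*(4527 - 4201) = -4*(2916 - 35*(-13))*326 = -4*(2916 + 455)*326 = -13484*326 = -4*1098946 = -4395784)
1/(k + p(f(10))) = 1/(-4395784 + 24) = 1/(-4395760) = -1/4395760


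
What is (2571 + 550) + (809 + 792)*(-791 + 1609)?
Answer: 1312739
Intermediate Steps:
(2571 + 550) + (809 + 792)*(-791 + 1609) = 3121 + 1601*818 = 3121 + 1309618 = 1312739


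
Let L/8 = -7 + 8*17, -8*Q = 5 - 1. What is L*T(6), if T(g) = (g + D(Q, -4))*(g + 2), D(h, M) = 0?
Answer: 49536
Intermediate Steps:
Q = -1/2 (Q = -(5 - 1)/8 = -1/8*4 = -1/2 ≈ -0.50000)
L = 1032 (L = 8*(-7 + 8*17) = 8*(-7 + 136) = 8*129 = 1032)
T(g) = g*(2 + g) (T(g) = (g + 0)*(g + 2) = g*(2 + g))
L*T(6) = 1032*(6*(2 + 6)) = 1032*(6*8) = 1032*48 = 49536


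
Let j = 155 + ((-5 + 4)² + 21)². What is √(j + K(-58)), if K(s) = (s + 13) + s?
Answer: 2*√134 ≈ 23.152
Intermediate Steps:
K(s) = 13 + 2*s (K(s) = (13 + s) + s = 13 + 2*s)
j = 639 (j = 155 + ((-1)² + 21)² = 155 + (1 + 21)² = 155 + 22² = 155 + 484 = 639)
√(j + K(-58)) = √(639 + (13 + 2*(-58))) = √(639 + (13 - 116)) = √(639 - 103) = √536 = 2*√134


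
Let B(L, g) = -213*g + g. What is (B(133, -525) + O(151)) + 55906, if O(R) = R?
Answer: 167357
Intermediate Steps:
B(L, g) = -212*g
(B(133, -525) + O(151)) + 55906 = (-212*(-525) + 151) + 55906 = (111300 + 151) + 55906 = 111451 + 55906 = 167357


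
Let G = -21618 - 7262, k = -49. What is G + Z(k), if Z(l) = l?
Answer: -28929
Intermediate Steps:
G = -28880
G + Z(k) = -28880 - 49 = -28929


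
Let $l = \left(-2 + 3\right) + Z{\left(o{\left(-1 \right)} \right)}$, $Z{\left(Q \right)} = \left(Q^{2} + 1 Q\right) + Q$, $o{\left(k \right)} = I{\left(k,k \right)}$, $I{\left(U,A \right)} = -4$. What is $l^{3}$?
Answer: $729$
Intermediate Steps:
$o{\left(k \right)} = -4$
$Z{\left(Q \right)} = Q^{2} + 2 Q$ ($Z{\left(Q \right)} = \left(Q^{2} + Q\right) + Q = \left(Q + Q^{2}\right) + Q = Q^{2} + 2 Q$)
$l = 9$ ($l = \left(-2 + 3\right) - 4 \left(2 - 4\right) = 1 - -8 = 1 + 8 = 9$)
$l^{3} = 9^{3} = 729$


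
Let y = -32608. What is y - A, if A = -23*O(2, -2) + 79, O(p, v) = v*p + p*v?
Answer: -32871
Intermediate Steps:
O(p, v) = 2*p*v (O(p, v) = p*v + p*v = 2*p*v)
A = 263 (A = -46*2*(-2) + 79 = -23*(-8) + 79 = 184 + 79 = 263)
y - A = -32608 - 1*263 = -32608 - 263 = -32871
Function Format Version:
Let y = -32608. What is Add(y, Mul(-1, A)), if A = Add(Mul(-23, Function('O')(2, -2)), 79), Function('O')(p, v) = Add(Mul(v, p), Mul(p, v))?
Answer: -32871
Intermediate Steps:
Function('O')(p, v) = Mul(2, p, v) (Function('O')(p, v) = Add(Mul(p, v), Mul(p, v)) = Mul(2, p, v))
A = 263 (A = Add(Mul(-23, Mul(2, 2, -2)), 79) = Add(Mul(-23, -8), 79) = Add(184, 79) = 263)
Add(y, Mul(-1, A)) = Add(-32608, Mul(-1, 263)) = Add(-32608, -263) = -32871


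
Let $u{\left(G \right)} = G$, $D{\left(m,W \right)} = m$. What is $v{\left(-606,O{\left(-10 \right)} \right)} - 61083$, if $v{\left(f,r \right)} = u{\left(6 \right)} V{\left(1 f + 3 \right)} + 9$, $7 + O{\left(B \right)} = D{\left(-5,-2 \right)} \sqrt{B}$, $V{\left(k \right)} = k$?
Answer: $-64692$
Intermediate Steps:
$O{\left(B \right)} = -7 - 5 \sqrt{B}$
$v{\left(f,r \right)} = 27 + 6 f$ ($v{\left(f,r \right)} = 6 \left(1 f + 3\right) + 9 = 6 \left(f + 3\right) + 9 = 6 \left(3 + f\right) + 9 = \left(18 + 6 f\right) + 9 = 27 + 6 f$)
$v{\left(-606,O{\left(-10 \right)} \right)} - 61083 = \left(27 + 6 \left(-606\right)\right) - 61083 = \left(27 - 3636\right) - 61083 = -3609 - 61083 = -64692$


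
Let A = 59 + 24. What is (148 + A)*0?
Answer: 0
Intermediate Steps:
A = 83
(148 + A)*0 = (148 + 83)*0 = 231*0 = 0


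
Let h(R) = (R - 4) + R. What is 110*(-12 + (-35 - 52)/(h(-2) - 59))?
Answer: -78870/67 ≈ -1177.2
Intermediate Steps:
h(R) = -4 + 2*R (h(R) = (-4 + R) + R = -4 + 2*R)
110*(-12 + (-35 - 52)/(h(-2) - 59)) = 110*(-12 + (-35 - 52)/((-4 + 2*(-2)) - 59)) = 110*(-12 - 87/((-4 - 4) - 59)) = 110*(-12 - 87/(-8 - 59)) = 110*(-12 - 87/(-67)) = 110*(-12 - 87*(-1/67)) = 110*(-12 + 87/67) = 110*(-717/67) = -78870/67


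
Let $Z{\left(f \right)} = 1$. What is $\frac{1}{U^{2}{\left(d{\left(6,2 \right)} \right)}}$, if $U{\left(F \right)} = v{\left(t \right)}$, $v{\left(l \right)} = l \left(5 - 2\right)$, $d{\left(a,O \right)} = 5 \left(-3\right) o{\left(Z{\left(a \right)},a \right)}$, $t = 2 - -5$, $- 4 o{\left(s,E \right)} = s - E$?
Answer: $\frac{1}{441} \approx 0.0022676$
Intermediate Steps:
$o{\left(s,E \right)} = - \frac{s}{4} + \frac{E}{4}$ ($o{\left(s,E \right)} = - \frac{s - E}{4} = - \frac{s}{4} + \frac{E}{4}$)
$t = 7$ ($t = 2 + 5 = 7$)
$d{\left(a,O \right)} = \frac{15}{4} - \frac{15 a}{4}$ ($d{\left(a,O \right)} = 5 \left(-3\right) \left(\left(- \frac{1}{4}\right) 1 + \frac{a}{4}\right) = - 15 \left(- \frac{1}{4} + \frac{a}{4}\right) = \frac{15}{4} - \frac{15 a}{4}$)
$v{\left(l \right)} = 3 l$ ($v{\left(l \right)} = l 3 = 3 l$)
$U{\left(F \right)} = 21$ ($U{\left(F \right)} = 3 \cdot 7 = 21$)
$\frac{1}{U^{2}{\left(d{\left(6,2 \right)} \right)}} = \frac{1}{21^{2}} = \frac{1}{441}$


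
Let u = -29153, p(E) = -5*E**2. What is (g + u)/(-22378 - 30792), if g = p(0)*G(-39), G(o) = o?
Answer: 29153/53170 ≈ 0.54830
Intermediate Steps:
g = 0 (g = -5*0**2*(-39) = -5*0*(-39) = 0*(-39) = 0)
(g + u)/(-22378 - 30792) = (0 - 29153)/(-22378 - 30792) = -29153/(-53170) = -29153*(-1/53170) = 29153/53170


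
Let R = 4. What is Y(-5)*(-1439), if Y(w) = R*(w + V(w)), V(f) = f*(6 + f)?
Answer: 57560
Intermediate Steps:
Y(w) = 4*w + 4*w*(6 + w) (Y(w) = 4*(w + w*(6 + w)) = 4*w + 4*w*(6 + w))
Y(-5)*(-1439) = (4*(-5)*(7 - 5))*(-1439) = (4*(-5)*2)*(-1439) = -40*(-1439) = 57560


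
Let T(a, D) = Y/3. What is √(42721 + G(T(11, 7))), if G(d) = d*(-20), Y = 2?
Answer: √384369/3 ≈ 206.66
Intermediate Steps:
T(a, D) = ⅔ (T(a, D) = 2/3 = 2*(⅓) = ⅔)
G(d) = -20*d
√(42721 + G(T(11, 7))) = √(42721 - 20*⅔) = √(42721 - 40/3) = √(128123/3) = √384369/3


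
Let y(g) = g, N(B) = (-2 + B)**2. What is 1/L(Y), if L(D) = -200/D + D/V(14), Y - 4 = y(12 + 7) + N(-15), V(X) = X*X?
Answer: 1911/1817 ≈ 1.0517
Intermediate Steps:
V(X) = X**2
Y = 312 (Y = 4 + ((12 + 7) + (-2 - 15)**2) = 4 + (19 + (-17)**2) = 4 + (19 + 289) = 4 + 308 = 312)
L(D) = -200/D + D/196 (L(D) = -200/D + D/(14**2) = -200/D + D/196)
1/L(Y) = 1/(-200/312 + (1/196)*312) = 1/(-200*1/312 + 78/49) = 1/(-25/39 + 78/49) = 1/(1817/1911) = 1911/1817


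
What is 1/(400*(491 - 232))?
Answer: 1/103600 ≈ 9.6525e-6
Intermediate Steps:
1/(400*(491 - 232)) = 1/(400*259) = 1/103600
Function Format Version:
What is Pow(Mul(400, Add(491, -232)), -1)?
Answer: Rational(1, 103600) ≈ 9.6525e-6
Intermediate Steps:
Pow(Mul(400, Add(491, -232)), -1) = Pow(Mul(400, 259), -1) = Pow(103600, -1) = Rational(1, 103600)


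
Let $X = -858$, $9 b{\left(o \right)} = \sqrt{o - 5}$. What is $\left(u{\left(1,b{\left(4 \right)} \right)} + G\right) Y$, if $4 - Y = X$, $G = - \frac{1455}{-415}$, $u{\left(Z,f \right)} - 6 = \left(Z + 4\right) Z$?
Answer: $\frac{1037848}{83} \approx 12504.0$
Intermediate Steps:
$b{\left(o \right)} = \frac{\sqrt{-5 + o}}{9}$ ($b{\left(o \right)} = \frac{\sqrt{o - 5}}{9} = \frac{\sqrt{-5 + o}}{9}$)
$u{\left(Z,f \right)} = 6 + Z \left(4 + Z\right)$ ($u{\left(Z,f \right)} = 6 + \left(Z + 4\right) Z = 6 + \left(4 + Z\right) Z = 6 + Z \left(4 + Z\right)$)
$G = \frac{291}{83}$ ($G = \left(-1455\right) \left(- \frac{1}{415}\right) = \frac{291}{83} \approx 3.506$)
$Y = 862$ ($Y = 4 - -858 = 4 + 858 = 862$)
$\left(u{\left(1,b{\left(4 \right)} \right)} + G\right) Y = \left(\left(6 + 1^{2} + 4 \cdot 1\right) + \frac{291}{83}\right) 862 = \left(\left(6 + 1 + 4\right) + \frac{291}{83}\right) 862 = \left(11 + \frac{291}{83}\right) 862 = \frac{1204}{83} \cdot 862 = \frac{1037848}{83}$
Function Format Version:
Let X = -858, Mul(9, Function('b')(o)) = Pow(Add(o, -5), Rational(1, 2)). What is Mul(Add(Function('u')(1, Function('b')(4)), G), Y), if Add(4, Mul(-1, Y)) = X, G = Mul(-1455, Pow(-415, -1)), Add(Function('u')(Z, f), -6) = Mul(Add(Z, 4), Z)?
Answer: Rational(1037848, 83) ≈ 12504.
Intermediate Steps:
Function('b')(o) = Mul(Rational(1, 9), Pow(Add(-5, o), Rational(1, 2))) (Function('b')(o) = Mul(Rational(1, 9), Pow(Add(o, -5), Rational(1, 2))) = Mul(Rational(1, 9), Pow(Add(-5, o), Rational(1, 2))))
Function('u')(Z, f) = Add(6, Mul(Z, Add(4, Z))) (Function('u')(Z, f) = Add(6, Mul(Add(Z, 4), Z)) = Add(6, Mul(Add(4, Z), Z)) = Add(6, Mul(Z, Add(4, Z))))
G = Rational(291, 83) (G = Mul(-1455, Rational(-1, 415)) = Rational(291, 83) ≈ 3.5060)
Y = 862 (Y = Add(4, Mul(-1, -858)) = Add(4, 858) = 862)
Mul(Add(Function('u')(1, Function('b')(4)), G), Y) = Mul(Add(Add(6, Pow(1, 2), Mul(4, 1)), Rational(291, 83)), 862) = Mul(Add(Add(6, 1, 4), Rational(291, 83)), 862) = Mul(Add(11, Rational(291, 83)), 862) = Mul(Rational(1204, 83), 862) = Rational(1037848, 83)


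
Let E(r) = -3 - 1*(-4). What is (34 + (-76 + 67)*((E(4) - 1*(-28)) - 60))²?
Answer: 97969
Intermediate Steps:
E(r) = 1 (E(r) = -3 + 4 = 1)
(34 + (-76 + 67)*((E(4) - 1*(-28)) - 60))² = (34 + (-76 + 67)*((1 - 1*(-28)) - 60))² = (34 - 9*((1 + 28) - 60))² = (34 - 9*(29 - 60))² = (34 - 9*(-31))² = (34 + 279)² = 313² = 97969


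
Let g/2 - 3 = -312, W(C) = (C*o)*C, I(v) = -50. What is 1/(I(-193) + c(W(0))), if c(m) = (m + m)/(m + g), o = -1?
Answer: -1/50 ≈ -0.020000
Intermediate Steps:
W(C) = -C² (W(C) = (C*(-1))*C = (-C)*C = -C²)
g = -618 (g = 6 + 2*(-312) = 6 - 624 = -618)
c(m) = 2*m/(-618 + m) (c(m) = (m + m)/(m - 618) = (2*m)/(-618 + m) = 2*m/(-618 + m))
1/(I(-193) + c(W(0))) = 1/(-50 + 2*(-1*0²)/(-618 - 1*0²)) = 1/(-50 + 2*(-1*0)/(-618 - 1*0)) = 1/(-50 + 2*0/(-618 + 0)) = 1/(-50 + 2*0/(-618)) = 1/(-50 + 2*0*(-1/618)) = 1/(-50 + 0) = 1/(-50) = -1/50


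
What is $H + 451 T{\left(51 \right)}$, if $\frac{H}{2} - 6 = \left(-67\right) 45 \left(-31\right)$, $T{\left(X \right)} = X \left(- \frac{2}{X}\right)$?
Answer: $186040$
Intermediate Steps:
$T{\left(X \right)} = -2$
$H = 186942$ ($H = 12 + 2 \left(-67\right) 45 \left(-31\right) = 12 + 2 \left(\left(-3015\right) \left(-31\right)\right) = 12 + 2 \cdot 93465 = 12 + 186930 = 186942$)
$H + 451 T{\left(51 \right)} = 186942 + 451 \left(-2\right) = 186942 - 902 = 186040$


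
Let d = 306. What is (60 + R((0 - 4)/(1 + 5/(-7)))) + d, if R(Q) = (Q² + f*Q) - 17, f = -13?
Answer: 727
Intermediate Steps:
R(Q) = -17 + Q² - 13*Q (R(Q) = (Q² - 13*Q) - 17 = -17 + Q² - 13*Q)
(60 + R((0 - 4)/(1 + 5/(-7)))) + d = (60 + (-17 + ((0 - 4)/(1 + 5/(-7)))² - 13*(0 - 4)/(1 + 5/(-7)))) + 306 = (60 + (-17 + (-4/(1 + 5*(-⅐)))² - (-52)/(1 + 5*(-⅐)))) + 306 = (60 + (-17 + (-4/(1 - 5/7))² - (-52)/(1 - 5/7))) + 306 = (60 + (-17 + (-4/2/7)² - (-52)/2/7)) + 306 = (60 + (-17 + (-4*7/2)² - (-52)*7/2)) + 306 = (60 + (-17 + (-14)² - 13*(-14))) + 306 = (60 + (-17 + 196 + 182)) + 306 = (60 + 361) + 306 = 421 + 306 = 727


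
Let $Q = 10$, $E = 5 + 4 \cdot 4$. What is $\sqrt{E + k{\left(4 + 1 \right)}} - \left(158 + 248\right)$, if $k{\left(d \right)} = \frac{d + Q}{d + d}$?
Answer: $-406 + \frac{3 \sqrt{10}}{2} \approx -401.26$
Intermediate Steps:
$E = 21$ ($E = 5 + 16 = 21$)
$k{\left(d \right)} = \frac{10 + d}{2 d}$ ($k{\left(d \right)} = \frac{d + 10}{d + d} = \frac{10 + d}{2 d}$)
$\sqrt{E + k{\left(4 + 1 \right)}} - \left(158 + 248\right) = \sqrt{21 + \frac{10 + \left(4 + 1\right)}{2 \left(4 + 1\right)}} - \left(158 + 248\right) = \sqrt{21 + \frac{10 + 5}{2 \cdot 5}} - 406 = \sqrt{21 + \frac{1}{2} \cdot \frac{1}{5} \cdot 15} - 406 = \sqrt{21 + \frac{3}{2}} - 406 = \sqrt{\frac{45}{2}} - 406 = \frac{3 \sqrt{10}}{2} - 406 = -406 + \frac{3 \sqrt{10}}{2}$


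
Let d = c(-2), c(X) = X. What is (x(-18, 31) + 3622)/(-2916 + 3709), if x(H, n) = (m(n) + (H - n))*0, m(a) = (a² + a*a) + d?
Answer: 3622/793 ≈ 4.5675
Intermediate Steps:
d = -2
m(a) = -2 + 2*a² (m(a) = (a² + a*a) - 2 = (a² + a²) - 2 = 2*a² - 2 = -2 + 2*a²)
x(H, n) = 0 (x(H, n) = ((-2 + 2*n²) + (H - n))*0 = (-2 + H - n + 2*n²)*0 = 0)
(x(-18, 31) + 3622)/(-2916 + 3709) = (0 + 3622)/(-2916 + 3709) = 3622/793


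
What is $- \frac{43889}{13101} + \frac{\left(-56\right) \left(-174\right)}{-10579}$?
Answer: $- \frac{591957875}{138595479} \approx -4.2711$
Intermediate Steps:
$- \frac{43889}{13101} + \frac{\left(-56\right) \left(-174\right)}{-10579} = \left(-43889\right) \frac{1}{13101} + 9744 \left(- \frac{1}{10579}\right) = - \frac{43889}{13101} - \frac{9744}{10579} = - \frac{591957875}{138595479}$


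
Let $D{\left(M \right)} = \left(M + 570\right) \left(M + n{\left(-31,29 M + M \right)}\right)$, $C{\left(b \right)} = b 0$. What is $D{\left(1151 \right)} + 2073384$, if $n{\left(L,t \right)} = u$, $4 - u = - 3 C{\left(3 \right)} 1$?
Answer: $4061139$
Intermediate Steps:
$C{\left(b \right)} = 0$
$u = 4$ ($u = 4 - \left(-3\right) 0 \cdot 1 = 4 - 0 \cdot 1 = 4 - 0 = 4 + 0 = 4$)
$n{\left(L,t \right)} = 4$
$D{\left(M \right)} = \left(4 + M\right) \left(570 + M\right)$ ($D{\left(M \right)} = \left(M + 570\right) \left(M + 4\right) = \left(570 + M\right) \left(4 + M\right) = \left(4 + M\right) \left(570 + M\right)$)
$D{\left(1151 \right)} + 2073384 = \left(2280 + 1151^{2} + 574 \cdot 1151\right) + 2073384 = \left(2280 + 1324801 + 660674\right) + 2073384 = 1987755 + 2073384 = 4061139$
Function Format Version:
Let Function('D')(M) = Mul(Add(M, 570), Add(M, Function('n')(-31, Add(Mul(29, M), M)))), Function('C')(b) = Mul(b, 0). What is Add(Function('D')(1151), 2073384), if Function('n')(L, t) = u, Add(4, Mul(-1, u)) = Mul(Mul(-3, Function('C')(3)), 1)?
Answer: 4061139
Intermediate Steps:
Function('C')(b) = 0
u = 4 (u = Add(4, Mul(-1, Mul(Mul(-3, 0), 1))) = Add(4, Mul(-1, Mul(0, 1))) = Add(4, Mul(-1, 0)) = Add(4, 0) = 4)
Function('n')(L, t) = 4
Function('D')(M) = Mul(Add(4, M), Add(570, M)) (Function('D')(M) = Mul(Add(M, 570), Add(M, 4)) = Mul(Add(570, M), Add(4, M)) = Mul(Add(4, M), Add(570, M)))
Add(Function('D')(1151), 2073384) = Add(Add(2280, Pow(1151, 2), Mul(574, 1151)), 2073384) = Add(Add(2280, 1324801, 660674), 2073384) = Add(1987755, 2073384) = 4061139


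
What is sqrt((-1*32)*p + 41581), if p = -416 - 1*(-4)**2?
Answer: sqrt(55405) ≈ 235.38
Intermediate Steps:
p = -432 (p = -416 - 1*16 = -416 - 16 = -432)
sqrt((-1*32)*p + 41581) = sqrt(-1*32*(-432) + 41581) = sqrt(-32*(-432) + 41581) = sqrt(13824 + 41581) = sqrt(55405)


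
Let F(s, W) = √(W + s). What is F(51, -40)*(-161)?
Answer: -161*√11 ≈ -533.98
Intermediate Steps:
F(51, -40)*(-161) = √(-40 + 51)*(-161) = √11*(-161) = -161*√11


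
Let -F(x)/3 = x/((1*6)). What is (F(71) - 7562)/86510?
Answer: -3039/34604 ≈ -0.087822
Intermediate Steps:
F(x) = -x/2 (F(x) = -3*x/(1*6) = -3*x/6 = -x/2)
(F(71) - 7562)/86510 = (-1/2*71 - 7562)/86510 = (-71/2 - 7562)*(1/86510) = -15195/2*1/86510 = -3039/34604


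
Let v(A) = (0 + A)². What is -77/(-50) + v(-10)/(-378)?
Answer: 12053/9450 ≈ 1.2754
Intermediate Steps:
v(A) = A²
-77/(-50) + v(-10)/(-378) = -77/(-50) + (-10)²/(-378) = -77*(-1/50) + 100*(-1/378) = 77/50 - 50/189 = 12053/9450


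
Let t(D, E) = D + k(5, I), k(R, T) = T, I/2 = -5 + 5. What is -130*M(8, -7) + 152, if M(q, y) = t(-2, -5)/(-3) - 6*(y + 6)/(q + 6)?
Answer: 202/21 ≈ 9.6190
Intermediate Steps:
I = 0 (I = 2*(-5 + 5) = 2*0 = 0)
t(D, E) = D (t(D, E) = D + 0 = D)
M(q, y) = ⅔ - 6*(6 + y)/(6 + q) (M(q, y) = -2/(-3) - 6*(y + 6)/(q + 6) = -2*(-⅓) - 6*(6 + y)/(6 + q) = ⅔ - 6*(6 + y)/(6 + q))
-130*M(8, -7) + 152 = -260*(-48 + 8 - 9*(-7))/(3*(6 + 8)) + 152 = -260*(-48 + 8 + 63)/(3*14) + 152 = -260*23/(3*14) + 152 = -130*23/21 + 152 = -2990/21 + 152 = 202/21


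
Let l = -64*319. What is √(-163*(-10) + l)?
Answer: I*√18786 ≈ 137.06*I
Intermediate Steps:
l = -20416
√(-163*(-10) + l) = √(-163*(-10) - 20416) = √(1630 - 20416) = √(-18786) = I*√18786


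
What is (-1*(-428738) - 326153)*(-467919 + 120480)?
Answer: -35642029815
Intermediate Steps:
(-1*(-428738) - 326153)*(-467919 + 120480) = (428738 - 326153)*(-347439) = 102585*(-347439) = -35642029815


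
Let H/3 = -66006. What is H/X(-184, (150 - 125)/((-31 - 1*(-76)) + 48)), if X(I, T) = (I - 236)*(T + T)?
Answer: 3069279/3500 ≈ 876.94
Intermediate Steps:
H = -198018 (H = 3*(-66006) = -198018)
X(I, T) = 2*T*(-236 + I) (X(I, T) = (-236 + I)*(2*T) = 2*T*(-236 + I))
H/X(-184, (150 - 125)/((-31 - 1*(-76)) + 48)) = -198018*((-31 - 1*(-76)) + 48)/(2*(-236 - 184)*(150 - 125)) = -198018/(2*(25/((-31 + 76) + 48))*(-420)) = -198018/(2*(25/(45 + 48))*(-420)) = -198018/(2*(25/93)*(-420)) = -198018/(-7000/31) = -198018*(-31/7000) = 3069279/3500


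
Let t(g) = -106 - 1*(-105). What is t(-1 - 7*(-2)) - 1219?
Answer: -1220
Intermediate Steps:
t(g) = -1 (t(g) = -106 + 105 = -1)
t(-1 - 7*(-2)) - 1219 = -1 - 1219 = -1220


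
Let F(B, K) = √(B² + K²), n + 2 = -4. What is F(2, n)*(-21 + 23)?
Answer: 4*√10 ≈ 12.649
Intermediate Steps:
n = -6 (n = -2 - 4 = -6)
F(2, n)*(-21 + 23) = √(2² + (-6)²)*(-21 + 23) = √(4 + 36)*2 = √40*2 = (2*√10)*2 = 4*√10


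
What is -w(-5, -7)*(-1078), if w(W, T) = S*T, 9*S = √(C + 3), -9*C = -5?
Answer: -30184*√2/27 ≈ -1581.0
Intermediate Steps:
C = 5/9 (C = -⅑*(-5) = 5/9 ≈ 0.55556)
S = 4*√2/27 (S = √(5/9 + 3)/9 = √(32/9)/9 = (4*√2/3)/9 = 4*√2/27 ≈ 0.20951)
w(W, T) = 4*T*√2/27 (w(W, T) = (4*√2/27)*T = 4*T*√2/27)
-w(-5, -7)*(-1078) = -4*(-7)*√2/27*(-1078) = -(-28)*√2/27*(-1078) = (28*√2/27)*(-1078) = -30184*√2/27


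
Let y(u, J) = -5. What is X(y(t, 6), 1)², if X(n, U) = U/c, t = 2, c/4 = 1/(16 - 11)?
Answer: 25/16 ≈ 1.5625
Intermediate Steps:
c = ⅘ (c = 4/(16 - 11) = 4/5 = 4*(⅕) = ⅘ ≈ 0.80000)
X(n, U) = 5*U/4 (X(n, U) = U/(⅘) = U*(5/4) = 5*U/4)
X(y(t, 6), 1)² = ((5/4)*1)² = (5/4)² = 25/16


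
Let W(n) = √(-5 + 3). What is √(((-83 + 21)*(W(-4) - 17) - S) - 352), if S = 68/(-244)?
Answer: √(2613179 - 230702*I*√2)/61 ≈ 26.552 - 1.6511*I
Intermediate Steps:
W(n) = I*√2 (W(n) = √(-2) = I*√2)
S = -17/61 (S = 68*(-1/244) = -17/61 ≈ -0.27869)
√(((-83 + 21)*(W(-4) - 17) - S) - 352) = √(((-83 + 21)*(I*√2 - 17) - 1*(-17/61)) - 352) = √((-62*(-17 + I*√2) + 17/61) - 352) = √(((1054 - 62*I*√2) + 17/61) - 352) = √((64311/61 - 62*I*√2) - 352) = √(42839/61 - 62*I*√2)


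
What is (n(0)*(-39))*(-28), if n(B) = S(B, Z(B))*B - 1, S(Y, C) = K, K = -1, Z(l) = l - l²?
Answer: -1092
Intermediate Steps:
S(Y, C) = -1
n(B) = -1 - B (n(B) = -B - 1 = -1 - B)
(n(0)*(-39))*(-28) = ((-1 - 1*0)*(-39))*(-28) = ((-1 + 0)*(-39))*(-28) = -1*(-39)*(-28) = 39*(-28) = -1092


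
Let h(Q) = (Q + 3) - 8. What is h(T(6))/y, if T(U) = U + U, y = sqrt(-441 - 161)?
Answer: -I*sqrt(602)/86 ≈ -0.2853*I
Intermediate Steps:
y = I*sqrt(602) (y = sqrt(-602) = I*sqrt(602) ≈ 24.536*I)
T(U) = 2*U
h(Q) = -5 + Q (h(Q) = (3 + Q) - 8 = -5 + Q)
h(T(6))/y = (-5 + 2*6)/((I*sqrt(602))) = (-5 + 12)*(-I*sqrt(602)/602) = 7*(-I*sqrt(602)/602) = -I*sqrt(602)/86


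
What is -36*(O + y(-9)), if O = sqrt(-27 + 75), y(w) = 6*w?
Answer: 1944 - 144*sqrt(3) ≈ 1694.6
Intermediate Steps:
O = 4*sqrt(3) (O = sqrt(48) = 4*sqrt(3) ≈ 6.9282)
-36*(O + y(-9)) = -36*(4*sqrt(3) + 6*(-9)) = -36*(4*sqrt(3) - 54) = -36*(-54 + 4*sqrt(3)) = 1944 - 144*sqrt(3)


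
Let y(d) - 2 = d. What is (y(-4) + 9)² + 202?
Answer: 251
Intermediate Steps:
y(d) = 2 + d
(y(-4) + 9)² + 202 = ((2 - 4) + 9)² + 202 = (-2 + 9)² + 202 = 7² + 202 = 49 + 202 = 251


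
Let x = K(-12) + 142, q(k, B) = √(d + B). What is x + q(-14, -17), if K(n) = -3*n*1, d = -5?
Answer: 178 + I*√22 ≈ 178.0 + 4.6904*I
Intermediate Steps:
K(n) = -3*n
q(k, B) = √(-5 + B)
x = 178 (x = -3*(-12) + 142 = 36 + 142 = 178)
x + q(-14, -17) = 178 + √(-5 - 17) = 178 + √(-22) = 178 + I*√22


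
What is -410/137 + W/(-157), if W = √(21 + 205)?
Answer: -410/137 - √226/157 ≈ -3.0885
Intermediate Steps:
W = √226 ≈ 15.033
-410/137 + W/(-157) = -410/137 + √226/(-157) = -410*1/137 + √226*(-1/157) = -410/137 - √226/157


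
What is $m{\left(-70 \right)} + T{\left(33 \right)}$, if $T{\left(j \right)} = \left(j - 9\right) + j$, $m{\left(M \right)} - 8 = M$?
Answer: $-5$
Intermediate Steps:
$m{\left(M \right)} = 8 + M$
$T{\left(j \right)} = -9 + 2 j$ ($T{\left(j \right)} = \left(-9 + j\right) + j = -9 + 2 j$)
$m{\left(-70 \right)} + T{\left(33 \right)} = \left(8 - 70\right) + \left(-9 + 2 \cdot 33\right) = -62 + \left(-9 + 66\right) = -62 + 57 = -5$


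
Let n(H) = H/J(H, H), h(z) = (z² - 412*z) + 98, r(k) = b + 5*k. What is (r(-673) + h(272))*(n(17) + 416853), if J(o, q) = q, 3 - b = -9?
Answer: -17230660090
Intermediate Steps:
b = 12 (b = 3 - 1*(-9) = 3 + 9 = 12)
r(k) = 12 + 5*k
h(z) = 98 + z² - 412*z
n(H) = 1 (n(H) = H/H = 1)
(r(-673) + h(272))*(n(17) + 416853) = ((12 + 5*(-673)) + (98 + 272² - 412*272))*(1 + 416853) = ((12 - 3365) + (98 + 73984 - 112064))*416854 = (-3353 - 37982)*416854 = -41335*416854 = -17230660090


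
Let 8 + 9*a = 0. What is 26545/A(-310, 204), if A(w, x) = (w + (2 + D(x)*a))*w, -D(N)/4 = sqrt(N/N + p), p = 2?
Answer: 11037411/39684712 + 15927*sqrt(3)/4960589 ≈ 0.28369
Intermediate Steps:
a = -8/9 (a = -8/9 + (1/9)*0 = -8/9 + 0 = -8/9 ≈ -0.88889)
D(N) = -4*sqrt(3) (D(N) = -4*sqrt(N/N + 2) = -4*sqrt(1 + 2) = -4*sqrt(3))
A(w, x) = w*(2 + w + 32*sqrt(3)/9) (A(w, x) = (w + (2 - 4*sqrt(3)*(-8/9)))*w = (w + (2 + 32*sqrt(3)/9))*w = (2 + w + 32*sqrt(3)/9)*w = w*(2 + w + 32*sqrt(3)/9))
26545/A(-310, 204) = 26545/(((1/9)*(-310)*(18 + 9*(-310) + 32*sqrt(3)))) = 26545/(((1/9)*(-310)*(18 - 2790 + 32*sqrt(3)))) = 26545/(((1/9)*(-310)*(-2772 + 32*sqrt(3)))) = 26545/(95480 - 9920*sqrt(3)/9)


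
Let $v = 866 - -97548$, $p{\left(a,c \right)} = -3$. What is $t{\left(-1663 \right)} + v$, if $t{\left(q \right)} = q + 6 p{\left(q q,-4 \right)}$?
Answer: $96733$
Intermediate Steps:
$v = 98414$ ($v = 866 + 97548 = 98414$)
$t{\left(q \right)} = -18 + q$ ($t{\left(q \right)} = q + 6 \left(-3\right) = q - 18 = -18 + q$)
$t{\left(-1663 \right)} + v = \left(-18 - 1663\right) + 98414 = -1681 + 98414 = 96733$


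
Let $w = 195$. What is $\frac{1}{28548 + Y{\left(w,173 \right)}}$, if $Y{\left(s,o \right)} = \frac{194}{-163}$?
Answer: $\frac{163}{4653130} \approx 3.503 \cdot 10^{-5}$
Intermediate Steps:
$Y{\left(s,o \right)} = - \frac{194}{163}$ ($Y{\left(s,o \right)} = 194 \left(- \frac{1}{163}\right) = - \frac{194}{163}$)
$\frac{1}{28548 + Y{\left(w,173 \right)}} = \frac{1}{28548 - \frac{194}{163}} = \frac{1}{\frac{4653130}{163}} = \frac{163}{4653130}$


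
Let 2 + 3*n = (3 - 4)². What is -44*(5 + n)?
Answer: -616/3 ≈ -205.33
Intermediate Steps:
n = -⅓ (n = -⅔ + (3 - 4)²/3 = -⅔ + (⅓)*(-1)² = -⅔ + (⅓)*1 = -⅔ + ⅓ = -⅓ ≈ -0.33333)
-44*(5 + n) = -44*(5 - ⅓) = -44*14/3 = -616/3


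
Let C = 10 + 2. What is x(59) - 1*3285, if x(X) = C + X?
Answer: -3214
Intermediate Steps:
C = 12
x(X) = 12 + X
x(59) - 1*3285 = (12 + 59) - 1*3285 = 71 - 3285 = -3214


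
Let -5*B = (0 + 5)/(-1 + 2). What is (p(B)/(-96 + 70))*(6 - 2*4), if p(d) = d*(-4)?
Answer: 4/13 ≈ 0.30769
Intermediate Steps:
B = -1 (B = -(0 + 5)/(5*(-1 + 2)) = -1/1 = -1 ≈ -1.0000)
p(d) = -4*d
(p(B)/(-96 + 70))*(6 - 2*4) = ((-4*(-1))/(-96 + 70))*(6 - 2*4) = (4/(-26))*(6 - 8) = -1/26*4*(-2) = -2/13*(-2) = 4/13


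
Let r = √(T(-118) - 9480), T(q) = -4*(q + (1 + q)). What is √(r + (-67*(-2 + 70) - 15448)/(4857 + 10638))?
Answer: √(-34440220 + 53354450*I*√2135)/5165 ≈ 6.7502 + 6.8451*I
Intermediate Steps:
T(q) = -4 - 8*q (T(q) = -4*(1 + 2*q) = -4 - 8*q)
r = 2*I*√2135 (r = √((-4 - 8*(-118)) - 9480) = √((-4 + 944) - 9480) = √(940 - 9480) = √(-8540) = 2*I*√2135 ≈ 92.412*I)
√(r + (-67*(-2 + 70) - 15448)/(4857 + 10638)) = √(2*I*√2135 + (-67*(-2 + 70) - 15448)/(4857 + 10638)) = √(2*I*√2135 + (-67*68 - 15448)/15495) = √(2*I*√2135 + (-4556 - 15448)*(1/15495)) = √(2*I*√2135 - 20004*1/15495) = √(2*I*√2135 - 6668/5165) = √(-6668/5165 + 2*I*√2135)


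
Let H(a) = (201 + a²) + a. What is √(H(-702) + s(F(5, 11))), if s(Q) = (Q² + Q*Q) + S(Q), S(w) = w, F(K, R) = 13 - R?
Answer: √492313 ≈ 701.65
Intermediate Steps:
H(a) = 201 + a + a²
s(Q) = Q + 2*Q² (s(Q) = (Q² + Q*Q) + Q = (Q² + Q²) + Q = 2*Q² + Q = Q + 2*Q²)
√(H(-702) + s(F(5, 11))) = √((201 - 702 + (-702)²) + (13 - 1*11)*(1 + 2*(13 - 1*11))) = √((201 - 702 + 492804) + (13 - 11)*(1 + 2*(13 - 11))) = √(492303 + 2*(1 + 2*2)) = √(492303 + 2*(1 + 4)) = √(492303 + 2*5) = √(492303 + 10) = √492313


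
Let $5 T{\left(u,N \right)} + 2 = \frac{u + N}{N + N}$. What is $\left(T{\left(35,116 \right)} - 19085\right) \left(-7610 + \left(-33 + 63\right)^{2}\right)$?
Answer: $\frac{14855210623}{116} \approx 1.2806 \cdot 10^{8}$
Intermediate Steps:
$T{\left(u,N \right)} = - \frac{2}{5} + \frac{N + u}{10 N}$ ($T{\left(u,N \right)} = - \frac{2}{5} + \frac{\left(u + N\right) \frac{1}{N + N}}{5} = - \frac{2}{5} + \frac{\left(N + u\right) \frac{1}{2 N}}{5} = - \frac{2}{5} + \frac{\frac{1}{2} \frac{1}{N} \left(N + u\right)}{5} = - \frac{2}{5} + \frac{N + u}{10 N}$)
$\left(T{\left(35,116 \right)} - 19085\right) \left(-7610 + \left(-33 + 63\right)^{2}\right) = \left(\frac{35 - 348}{10 \cdot 116} - 19085\right) \left(-7610 + \left(-33 + 63\right)^{2}\right) = \left(\frac{1}{10} \cdot \frac{1}{116} \left(35 - 348\right) - 19085\right) \left(-7610 + 30^{2}\right) = \left(\frac{1}{10} \cdot \frac{1}{116} \left(-313\right) - 19085\right) \left(-7610 + 900\right) = \left(- \frac{313}{1160} - 19085\right) \left(-6710\right) = \left(- \frac{22138913}{1160}\right) \left(-6710\right) = \frac{14855210623}{116}$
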